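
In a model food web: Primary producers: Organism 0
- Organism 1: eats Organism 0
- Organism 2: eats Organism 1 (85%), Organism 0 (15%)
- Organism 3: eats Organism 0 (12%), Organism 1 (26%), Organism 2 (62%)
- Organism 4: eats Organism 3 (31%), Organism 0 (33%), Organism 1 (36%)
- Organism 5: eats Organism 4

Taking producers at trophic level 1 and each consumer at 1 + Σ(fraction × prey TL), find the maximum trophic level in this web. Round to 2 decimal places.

4.11

Organism 1: 1 + 1 = 2
Organism 2: 1 + (0.85×2 + 0.15×1) = 2.85
Organism 3: 1 + (0.12×1 + 0.26×2 + 0.62×2.85) = 3.407
Organism 4: 1 + (0.31×3.407 + 0.33×1 + 0.36×2) = 3.10617
Organism 5: 1 + 3.10617 = 4.10617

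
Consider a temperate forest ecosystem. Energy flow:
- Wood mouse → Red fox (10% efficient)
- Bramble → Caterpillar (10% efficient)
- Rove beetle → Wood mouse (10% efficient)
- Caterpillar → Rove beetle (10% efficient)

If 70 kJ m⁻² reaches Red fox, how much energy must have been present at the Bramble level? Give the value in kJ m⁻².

700000 kJ m⁻²

Cumulative transfer efficiency: 0.1 × 0.1 × 0.1 × 0.1 = 0.0001
Bramble energy = 70 / 0.0001 = 700000 kJ m⁻²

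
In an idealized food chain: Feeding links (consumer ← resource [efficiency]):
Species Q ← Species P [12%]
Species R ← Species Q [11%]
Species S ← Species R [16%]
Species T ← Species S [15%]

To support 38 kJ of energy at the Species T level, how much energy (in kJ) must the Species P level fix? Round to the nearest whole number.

Cumulative transfer efficiency: 0.12 × 0.11 × 0.16 × 0.15 = 0.0003168
Species P energy = 38 / 0.0003168 = 119949 kJ

119949 kJ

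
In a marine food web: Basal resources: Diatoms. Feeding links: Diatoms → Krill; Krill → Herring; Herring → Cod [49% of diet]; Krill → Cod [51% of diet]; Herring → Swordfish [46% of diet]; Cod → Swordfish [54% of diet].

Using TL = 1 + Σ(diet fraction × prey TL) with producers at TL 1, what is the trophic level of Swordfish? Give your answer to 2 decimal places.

Krill: 1 + 1 = 2
Herring: 1 + 2 = 3
Cod: 1 + (0.49×3 + 0.51×2) = 3.49
Swordfish: 1 + (0.46×3 + 0.54×3.49) = 4.2646

4.26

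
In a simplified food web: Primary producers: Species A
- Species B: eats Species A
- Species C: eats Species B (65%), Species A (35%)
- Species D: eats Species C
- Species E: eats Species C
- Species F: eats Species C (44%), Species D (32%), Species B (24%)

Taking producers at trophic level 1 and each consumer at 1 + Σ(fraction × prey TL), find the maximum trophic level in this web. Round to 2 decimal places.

Species B: 1 + 1 = 2
Species C: 1 + (0.65×2 + 0.35×1) = 2.65
Species D: 1 + 2.65 = 3.65
Species E: 1 + 2.65 = 3.65
Species F: 1 + (0.44×2.65 + 0.32×3.65 + 0.24×2) = 3.814

3.81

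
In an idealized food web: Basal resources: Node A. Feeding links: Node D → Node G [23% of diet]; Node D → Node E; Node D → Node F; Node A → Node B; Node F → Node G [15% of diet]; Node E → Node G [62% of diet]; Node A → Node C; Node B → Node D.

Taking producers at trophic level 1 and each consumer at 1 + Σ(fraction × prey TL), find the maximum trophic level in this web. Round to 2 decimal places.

Node B: 1 + 1 = 2
Node C: 1 + 1 = 2
Node D: 1 + 2 = 3
Node E: 1 + 3 = 4
Node F: 1 + 3 = 4
Node G: 1 + (0.15×4 + 0.23×3 + 0.62×4) = 4.77

4.77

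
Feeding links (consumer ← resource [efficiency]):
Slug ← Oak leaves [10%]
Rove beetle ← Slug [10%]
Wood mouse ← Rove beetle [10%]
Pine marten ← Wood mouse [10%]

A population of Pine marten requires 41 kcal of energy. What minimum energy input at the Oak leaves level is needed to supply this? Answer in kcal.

410000 kcal

Cumulative transfer efficiency: 0.1 × 0.1 × 0.1 × 0.1 = 0.0001
Oak leaves energy = 41 / 0.0001 = 410000 kcal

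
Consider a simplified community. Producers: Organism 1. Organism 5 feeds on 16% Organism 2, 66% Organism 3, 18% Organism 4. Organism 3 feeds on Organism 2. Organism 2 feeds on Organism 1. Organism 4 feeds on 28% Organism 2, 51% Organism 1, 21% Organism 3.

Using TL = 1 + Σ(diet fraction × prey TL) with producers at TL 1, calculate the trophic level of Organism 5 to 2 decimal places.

3.79

Organism 2: 1 + 1 = 2
Organism 3: 1 + 2 = 3
Organism 4: 1 + (0.28×2 + 0.51×1 + 0.21×3) = 2.7
Organism 5: 1 + (0.16×2 + 0.66×3 + 0.18×2.7) = 3.786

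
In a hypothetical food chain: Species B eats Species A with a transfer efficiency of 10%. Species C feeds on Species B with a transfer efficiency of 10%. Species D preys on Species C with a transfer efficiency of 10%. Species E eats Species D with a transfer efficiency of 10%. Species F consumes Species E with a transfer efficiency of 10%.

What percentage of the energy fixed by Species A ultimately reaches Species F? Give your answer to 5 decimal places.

Product of link efficiencies: 0.1 × 0.1 × 0.1 × 0.1 × 0.1 = 0.00001
As a percentage: 0.00001 × 100 = 0.00100%

0.00100%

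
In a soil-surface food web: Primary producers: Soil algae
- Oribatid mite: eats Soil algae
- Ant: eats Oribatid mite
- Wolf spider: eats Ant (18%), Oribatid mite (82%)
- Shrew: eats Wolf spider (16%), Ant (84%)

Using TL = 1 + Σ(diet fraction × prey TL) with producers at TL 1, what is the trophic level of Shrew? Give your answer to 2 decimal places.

4.03

Oribatid mite: 1 + 1 = 2
Ant: 1 + 2 = 3
Wolf spider: 1 + (0.18×3 + 0.82×2) = 3.18
Shrew: 1 + (0.16×3.18 + 0.84×3) = 4.0288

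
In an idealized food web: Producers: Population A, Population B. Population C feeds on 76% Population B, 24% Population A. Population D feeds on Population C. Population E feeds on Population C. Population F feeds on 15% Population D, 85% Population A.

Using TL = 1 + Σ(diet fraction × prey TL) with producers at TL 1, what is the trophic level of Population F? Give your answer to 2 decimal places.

2.30

Population C: 1 + (0.76×1 + 0.24×1) = 2
Population D: 1 + 2 = 3
Population E: 1 + 2 = 3
Population F: 1 + (0.15×3 + 0.85×1) = 2.3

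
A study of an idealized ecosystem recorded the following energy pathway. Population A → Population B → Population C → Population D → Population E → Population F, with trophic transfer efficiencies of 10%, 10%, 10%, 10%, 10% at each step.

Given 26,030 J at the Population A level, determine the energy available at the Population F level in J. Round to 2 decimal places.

0.26 J

Population B: 26030 × 0.1 = 2603 J
Population C: 2603 × 0.1 = 260.3 J
Population D: 260.3 × 0.1 = 26.03 J
Population E: 26.03 × 0.1 = 2.603 J
Population F: 2.603 × 0.1 = 0.2603 J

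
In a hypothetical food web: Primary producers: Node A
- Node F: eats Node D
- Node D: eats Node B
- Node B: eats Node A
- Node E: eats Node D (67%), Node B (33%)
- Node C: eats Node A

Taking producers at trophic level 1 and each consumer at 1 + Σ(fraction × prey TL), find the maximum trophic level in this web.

Node B: 1 + 1 = 2
Node C: 1 + 1 = 2
Node D: 1 + 2 = 3
Node E: 1 + (0.67×3 + 0.33×2) = 3.67
Node F: 1 + 3 = 4

4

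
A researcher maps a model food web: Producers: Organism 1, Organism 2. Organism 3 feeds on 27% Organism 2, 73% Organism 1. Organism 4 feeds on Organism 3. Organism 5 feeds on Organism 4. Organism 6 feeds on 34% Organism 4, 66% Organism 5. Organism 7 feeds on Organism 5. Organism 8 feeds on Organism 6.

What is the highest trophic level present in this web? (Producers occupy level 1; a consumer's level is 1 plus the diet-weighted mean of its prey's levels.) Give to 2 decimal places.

5.66

Organism 3: 1 + (0.27×1 + 0.73×1) = 2
Organism 4: 1 + 2 = 3
Organism 5: 1 + 3 = 4
Organism 6: 1 + (0.34×3 + 0.66×4) = 4.66
Organism 7: 1 + 4 = 5
Organism 8: 1 + 4.66 = 5.66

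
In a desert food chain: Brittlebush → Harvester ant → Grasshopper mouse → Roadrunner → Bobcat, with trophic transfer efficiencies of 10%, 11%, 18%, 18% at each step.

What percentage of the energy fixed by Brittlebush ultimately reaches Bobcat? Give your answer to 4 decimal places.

0.0356%

Product of link efficiencies: 0.1 × 0.11 × 0.18 × 0.18 = 0.0003564
As a percentage: 0.0003564 × 100 = 0.0356%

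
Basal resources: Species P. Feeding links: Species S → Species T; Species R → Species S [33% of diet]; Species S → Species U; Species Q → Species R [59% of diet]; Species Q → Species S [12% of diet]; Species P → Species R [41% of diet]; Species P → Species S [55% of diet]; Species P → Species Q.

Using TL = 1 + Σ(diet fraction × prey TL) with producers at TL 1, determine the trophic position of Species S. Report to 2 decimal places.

2.64

Species Q: 1 + 1 = 2
Species R: 1 + (0.59×2 + 0.41×1) = 2.59
Species S: 1 + (0.12×2 + 0.33×2.59 + 0.55×1) = 2.6447
Species T: 1 + 2.6447 = 3.6447
Species U: 1 + 2.6447 = 3.6447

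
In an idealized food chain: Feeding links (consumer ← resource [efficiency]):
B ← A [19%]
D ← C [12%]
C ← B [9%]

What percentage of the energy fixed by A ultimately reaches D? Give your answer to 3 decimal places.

0.205%

Product of link efficiencies: 0.19 × 0.09 × 0.12 = 0.002052
As a percentage: 0.002052 × 100 = 0.205%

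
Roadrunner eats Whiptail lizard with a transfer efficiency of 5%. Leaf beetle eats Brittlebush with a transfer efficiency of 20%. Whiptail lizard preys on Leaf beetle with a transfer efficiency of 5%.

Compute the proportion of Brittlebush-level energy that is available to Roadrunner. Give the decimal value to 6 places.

Product of link efficiencies: 0.2 × 0.05 × 0.05 = 0.0005

0.000500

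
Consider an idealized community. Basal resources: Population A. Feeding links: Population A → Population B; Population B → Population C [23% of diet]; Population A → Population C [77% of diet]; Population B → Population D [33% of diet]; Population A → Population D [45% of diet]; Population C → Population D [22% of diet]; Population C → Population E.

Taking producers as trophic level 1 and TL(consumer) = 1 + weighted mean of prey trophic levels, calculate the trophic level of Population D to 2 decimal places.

Population B: 1 + 1 = 2
Population C: 1 + (0.23×2 + 0.77×1) = 2.23
Population D: 1 + (0.33×2 + 0.45×1 + 0.22×2.23) = 2.6006
Population E: 1 + 2.23 = 3.23

2.60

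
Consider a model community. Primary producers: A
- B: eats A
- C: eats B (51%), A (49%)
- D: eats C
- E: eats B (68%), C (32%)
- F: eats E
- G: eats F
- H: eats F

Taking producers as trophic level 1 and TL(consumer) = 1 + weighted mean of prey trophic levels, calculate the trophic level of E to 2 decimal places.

B: 1 + 1 = 2
C: 1 + (0.51×2 + 0.49×1) = 2.51
D: 1 + 2.51 = 3.51
E: 1 + (0.68×2 + 0.32×2.51) = 3.1632
F: 1 + 3.1632 = 4.1632
G: 1 + 4.1632 = 5.1632
H: 1 + 4.1632 = 5.1632

3.16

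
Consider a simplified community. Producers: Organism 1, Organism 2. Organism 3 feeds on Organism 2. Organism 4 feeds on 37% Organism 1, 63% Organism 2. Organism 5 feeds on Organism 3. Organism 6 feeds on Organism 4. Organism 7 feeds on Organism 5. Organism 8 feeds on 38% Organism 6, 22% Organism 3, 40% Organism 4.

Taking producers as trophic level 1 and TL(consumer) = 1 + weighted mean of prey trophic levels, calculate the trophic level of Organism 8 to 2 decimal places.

3.38

Organism 3: 1 + 1 = 2
Organism 4: 1 + (0.37×1 + 0.63×1) = 2
Organism 5: 1 + 2 = 3
Organism 6: 1 + 2 = 3
Organism 7: 1 + 3 = 4
Organism 8: 1 + (0.38×3 + 0.22×2 + 0.4×2) = 3.38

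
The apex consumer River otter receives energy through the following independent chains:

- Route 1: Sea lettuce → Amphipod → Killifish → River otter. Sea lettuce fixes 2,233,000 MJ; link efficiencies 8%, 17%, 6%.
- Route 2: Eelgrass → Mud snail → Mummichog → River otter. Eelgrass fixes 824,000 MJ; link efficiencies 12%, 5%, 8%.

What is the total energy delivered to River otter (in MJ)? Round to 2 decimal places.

2217.65 MJ

Route 1: 2233000 × 0.08 × 0.17 × 0.06 = 1822.128 MJ
Route 2: 824000 × 0.12 × 0.05 × 0.08 = 395.52 MJ
Total at River otter: 1822.128 + 395.52 = 2217.648 MJ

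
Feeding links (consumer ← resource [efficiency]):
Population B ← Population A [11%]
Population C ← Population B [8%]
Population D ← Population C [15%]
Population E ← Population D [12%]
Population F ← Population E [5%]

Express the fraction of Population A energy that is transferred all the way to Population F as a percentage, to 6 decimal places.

0.000792%

Product of link efficiencies: 0.11 × 0.08 × 0.15 × 0.12 × 0.05 = 0.00000792
As a percentage: 0.00000792 × 100 = 0.000792%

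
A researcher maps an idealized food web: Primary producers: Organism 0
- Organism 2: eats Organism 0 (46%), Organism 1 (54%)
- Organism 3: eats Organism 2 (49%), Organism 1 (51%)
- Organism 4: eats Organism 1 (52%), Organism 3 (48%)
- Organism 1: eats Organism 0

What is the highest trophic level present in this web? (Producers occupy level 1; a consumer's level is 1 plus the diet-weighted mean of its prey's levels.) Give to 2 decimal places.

3.61

Organism 1: 1 + 1 = 2
Organism 2: 1 + (0.46×1 + 0.54×2) = 2.54
Organism 3: 1 + (0.49×2.54 + 0.51×2) = 3.2646
Organism 4: 1 + (0.52×2 + 0.48×3.2646) = 3.607008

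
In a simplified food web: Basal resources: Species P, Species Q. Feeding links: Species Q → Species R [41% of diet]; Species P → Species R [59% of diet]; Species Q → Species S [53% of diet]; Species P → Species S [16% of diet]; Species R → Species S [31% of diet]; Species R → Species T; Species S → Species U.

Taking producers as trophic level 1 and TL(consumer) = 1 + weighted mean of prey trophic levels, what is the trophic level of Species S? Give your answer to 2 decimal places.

2.31

Species R: 1 + (0.41×1 + 0.59×1) = 2
Species S: 1 + (0.53×1 + 0.16×1 + 0.31×2) = 2.31
Species T: 1 + 2 = 3
Species U: 1 + 2.31 = 3.31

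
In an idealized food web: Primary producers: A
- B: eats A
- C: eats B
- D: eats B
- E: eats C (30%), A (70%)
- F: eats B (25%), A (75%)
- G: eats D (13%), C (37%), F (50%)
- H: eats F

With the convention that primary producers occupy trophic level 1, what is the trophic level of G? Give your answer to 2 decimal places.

B: 1 + 1 = 2
C: 1 + 2 = 3
D: 1 + 2 = 3
E: 1 + (0.3×3 + 0.7×1) = 2.6
F: 1 + (0.25×2 + 0.75×1) = 2.25
G: 1 + (0.13×3 + 0.37×3 + 0.5×2.25) = 3.625
H: 1 + 2.25 = 3.25

3.63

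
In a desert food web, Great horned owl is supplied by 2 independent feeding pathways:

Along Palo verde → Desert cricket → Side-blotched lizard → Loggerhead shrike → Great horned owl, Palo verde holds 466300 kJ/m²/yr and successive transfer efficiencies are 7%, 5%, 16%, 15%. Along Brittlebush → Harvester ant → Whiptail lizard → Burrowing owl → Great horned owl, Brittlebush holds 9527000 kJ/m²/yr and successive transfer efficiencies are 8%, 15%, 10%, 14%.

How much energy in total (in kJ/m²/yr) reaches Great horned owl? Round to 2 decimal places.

Via Palo verde: 466300 × 0.07 × 0.05 × 0.16 × 0.15 = 39.1692 kJ/m²/yr
Via Brittlebush: 9527000 × 0.08 × 0.15 × 0.1 × 0.14 = 1600.536 kJ/m²/yr
Total at Great horned owl: 39.1692 + 1600.536 = 1639.7052 kJ/m²/yr

1639.71 kJ/m²/yr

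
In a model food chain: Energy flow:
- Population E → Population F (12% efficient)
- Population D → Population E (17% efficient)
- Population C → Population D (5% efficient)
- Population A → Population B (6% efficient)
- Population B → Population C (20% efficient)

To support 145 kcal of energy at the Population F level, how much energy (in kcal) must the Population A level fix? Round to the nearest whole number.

11846405 kcal

Cumulative transfer efficiency: 0.06 × 0.2 × 0.05 × 0.17 × 0.12 = 0.00001224
Population A energy = 145 / 0.00001224 = 11846405 kcal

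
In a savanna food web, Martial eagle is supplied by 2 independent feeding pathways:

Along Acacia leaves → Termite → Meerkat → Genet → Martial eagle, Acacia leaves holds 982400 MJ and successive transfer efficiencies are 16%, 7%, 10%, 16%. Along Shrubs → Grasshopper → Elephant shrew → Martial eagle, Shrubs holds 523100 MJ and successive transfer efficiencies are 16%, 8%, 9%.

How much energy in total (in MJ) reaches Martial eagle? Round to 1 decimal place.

Via Acacia leaves: 982400 × 0.16 × 0.07 × 0.1 × 0.16 = 176.04608 MJ
Via Shrubs: 523100 × 0.16 × 0.08 × 0.09 = 602.6112 MJ
Total at Martial eagle: 176.04608 + 602.6112 = 778.65728 MJ

778.7 MJ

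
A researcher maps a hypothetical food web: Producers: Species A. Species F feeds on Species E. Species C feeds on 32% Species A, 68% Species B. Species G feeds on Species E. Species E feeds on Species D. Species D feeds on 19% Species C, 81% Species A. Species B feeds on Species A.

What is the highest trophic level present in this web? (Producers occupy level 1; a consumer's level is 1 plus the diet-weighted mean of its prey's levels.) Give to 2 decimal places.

Species B: 1 + 1 = 2
Species C: 1 + (0.32×1 + 0.68×2) = 2.68
Species D: 1 + (0.19×2.68 + 0.81×1) = 2.3192
Species E: 1 + 2.3192 = 3.3192
Species F: 1 + 3.3192 = 4.3192
Species G: 1 + 3.3192 = 4.3192

4.32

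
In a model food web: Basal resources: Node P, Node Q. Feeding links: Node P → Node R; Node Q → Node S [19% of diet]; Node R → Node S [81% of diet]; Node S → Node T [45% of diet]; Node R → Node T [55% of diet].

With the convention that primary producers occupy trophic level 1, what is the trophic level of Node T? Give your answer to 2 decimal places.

Node R: 1 + 1 = 2
Node S: 1 + (0.19×1 + 0.81×2) = 2.81
Node T: 1 + (0.45×2.81 + 0.55×2) = 3.3645

3.36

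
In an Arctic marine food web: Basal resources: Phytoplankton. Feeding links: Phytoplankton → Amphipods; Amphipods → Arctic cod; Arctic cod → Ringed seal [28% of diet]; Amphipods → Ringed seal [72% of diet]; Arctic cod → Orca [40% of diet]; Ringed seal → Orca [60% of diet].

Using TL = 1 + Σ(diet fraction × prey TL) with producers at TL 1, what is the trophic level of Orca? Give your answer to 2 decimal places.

4.17

Amphipods: 1 + 1 = 2
Arctic cod: 1 + 2 = 3
Ringed seal: 1 + (0.28×3 + 0.72×2) = 3.28
Orca: 1 + (0.4×3 + 0.6×3.28) = 4.168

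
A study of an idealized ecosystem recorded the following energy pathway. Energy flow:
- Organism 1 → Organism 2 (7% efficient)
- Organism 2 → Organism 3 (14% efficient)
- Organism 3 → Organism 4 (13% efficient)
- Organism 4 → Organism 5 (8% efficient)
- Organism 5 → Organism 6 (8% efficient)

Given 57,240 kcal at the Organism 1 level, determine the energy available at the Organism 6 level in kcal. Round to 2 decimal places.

Organism 2: 57240 × 0.07 = 4006.8 kcal
Organism 3: 4006.8 × 0.14 = 560.952 kcal
Organism 4: 560.952 × 0.13 = 72.92376 kcal
Organism 5: 72.92376 × 0.08 = 5.8339008 kcal
Organism 6: 5.8339008 × 0.08 = 0.466712064 kcal

0.47 kcal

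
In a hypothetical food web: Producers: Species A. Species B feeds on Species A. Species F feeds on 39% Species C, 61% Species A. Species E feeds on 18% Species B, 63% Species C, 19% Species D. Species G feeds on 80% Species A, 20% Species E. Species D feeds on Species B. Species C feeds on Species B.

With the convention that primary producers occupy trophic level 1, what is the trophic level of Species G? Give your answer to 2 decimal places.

2.56

Species B: 1 + 1 = 2
Species C: 1 + 2 = 3
Species D: 1 + 2 = 3
Species E: 1 + (0.18×2 + 0.63×3 + 0.19×3) = 3.82
Species F: 1 + (0.39×3 + 0.61×1) = 2.78
Species G: 1 + (0.8×1 + 0.2×3.82) = 2.564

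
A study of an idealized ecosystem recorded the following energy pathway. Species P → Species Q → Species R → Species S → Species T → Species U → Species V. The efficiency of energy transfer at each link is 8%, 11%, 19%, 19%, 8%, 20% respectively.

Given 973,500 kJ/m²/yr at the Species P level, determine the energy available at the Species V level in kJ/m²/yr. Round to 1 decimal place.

4.9 kJ/m²/yr

Species Q: 973500 × 0.08 = 77880 kJ/m²/yr
Species R: 77880 × 0.11 = 8566.8 kJ/m²/yr
Species S: 8566.8 × 0.19 = 1627.692 kJ/m²/yr
Species T: 1627.692 × 0.19 = 309.26148 kJ/m²/yr
Species U: 309.26148 × 0.08 = 24.7409184 kJ/m²/yr
Species V: 24.7409184 × 0.2 = 4.94818368 kJ/m²/yr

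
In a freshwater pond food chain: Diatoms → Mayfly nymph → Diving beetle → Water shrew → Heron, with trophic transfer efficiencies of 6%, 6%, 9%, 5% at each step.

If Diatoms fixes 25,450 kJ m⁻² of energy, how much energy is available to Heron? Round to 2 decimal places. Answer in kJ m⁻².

0.41 kJ m⁻²

Mayfly nymph: 25450 × 0.06 = 1527 kJ m⁻²
Diving beetle: 1527 × 0.06 = 91.62 kJ m⁻²
Water shrew: 91.62 × 0.09 = 8.2458 kJ m⁻²
Heron: 8.2458 × 0.05 = 0.41229 kJ m⁻²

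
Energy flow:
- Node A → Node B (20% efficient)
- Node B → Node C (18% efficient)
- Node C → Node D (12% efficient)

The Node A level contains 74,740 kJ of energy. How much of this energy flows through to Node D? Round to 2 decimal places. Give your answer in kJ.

Node B: 74740 × 0.2 = 14948 kJ
Node C: 14948 × 0.18 = 2690.64 kJ
Node D: 2690.64 × 0.12 = 322.8768 kJ

322.88 kJ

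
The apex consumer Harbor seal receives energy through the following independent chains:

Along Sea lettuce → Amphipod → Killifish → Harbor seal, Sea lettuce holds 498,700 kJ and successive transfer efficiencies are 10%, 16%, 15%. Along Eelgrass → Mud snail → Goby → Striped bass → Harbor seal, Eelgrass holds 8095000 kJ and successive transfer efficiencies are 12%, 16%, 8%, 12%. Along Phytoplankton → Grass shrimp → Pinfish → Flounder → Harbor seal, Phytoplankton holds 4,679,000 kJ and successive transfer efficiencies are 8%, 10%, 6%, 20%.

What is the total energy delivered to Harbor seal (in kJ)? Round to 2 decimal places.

3138.13 kJ

Via Sea lettuce: 498700 × 0.1 × 0.16 × 0.15 = 1196.88 kJ
Via Eelgrass: 8095000 × 0.12 × 0.16 × 0.08 × 0.12 = 1492.0704 kJ
Via Phytoplankton: 4679000 × 0.08 × 0.1 × 0.06 × 0.2 = 449.184 kJ
Total at Harbor seal: 1196.88 + 1492.0704 + 449.184 = 3138.1344 kJ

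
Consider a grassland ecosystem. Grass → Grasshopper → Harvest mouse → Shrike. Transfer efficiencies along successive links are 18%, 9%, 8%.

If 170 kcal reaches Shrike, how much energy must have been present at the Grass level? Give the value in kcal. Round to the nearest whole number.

131173 kcal

Cumulative transfer efficiency: 0.18 × 0.09 × 0.08 = 0.001296
Grass energy = 170 / 0.001296 = 131173 kcal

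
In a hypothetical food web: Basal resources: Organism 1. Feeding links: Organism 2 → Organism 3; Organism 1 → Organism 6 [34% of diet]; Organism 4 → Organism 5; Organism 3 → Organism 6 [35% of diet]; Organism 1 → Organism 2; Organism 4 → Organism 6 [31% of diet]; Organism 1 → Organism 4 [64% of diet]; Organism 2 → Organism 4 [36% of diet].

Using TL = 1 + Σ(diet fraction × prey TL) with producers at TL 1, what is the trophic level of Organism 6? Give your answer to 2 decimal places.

Organism 2: 1 + 1 = 2
Organism 3: 1 + 2 = 3
Organism 4: 1 + (0.36×2 + 0.64×1) = 2.36
Organism 5: 1 + 2.36 = 3.36
Organism 6: 1 + (0.31×2.36 + 0.35×3 + 0.34×1) = 3.1216

3.12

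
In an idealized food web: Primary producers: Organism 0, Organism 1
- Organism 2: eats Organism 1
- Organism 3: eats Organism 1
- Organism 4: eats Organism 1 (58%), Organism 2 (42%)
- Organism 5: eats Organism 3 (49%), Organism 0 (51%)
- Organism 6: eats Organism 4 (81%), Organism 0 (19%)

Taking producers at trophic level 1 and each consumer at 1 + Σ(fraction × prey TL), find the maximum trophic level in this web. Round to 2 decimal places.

3.15

Organism 2: 1 + 1 = 2
Organism 3: 1 + 1 = 2
Organism 4: 1 + (0.58×1 + 0.42×2) = 2.42
Organism 5: 1 + (0.49×2 + 0.51×1) = 2.49
Organism 6: 1 + (0.81×2.42 + 0.19×1) = 3.1502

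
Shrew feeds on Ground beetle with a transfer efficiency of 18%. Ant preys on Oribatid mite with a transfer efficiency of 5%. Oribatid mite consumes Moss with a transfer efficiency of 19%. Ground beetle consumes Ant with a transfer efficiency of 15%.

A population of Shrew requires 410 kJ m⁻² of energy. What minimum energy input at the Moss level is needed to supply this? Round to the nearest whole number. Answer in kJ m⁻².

1598441 kJ m⁻²

Cumulative transfer efficiency: 0.19 × 0.05 × 0.15 × 0.18 = 0.0002565
Moss energy = 410 / 0.0002565 = 1598441 kJ m⁻²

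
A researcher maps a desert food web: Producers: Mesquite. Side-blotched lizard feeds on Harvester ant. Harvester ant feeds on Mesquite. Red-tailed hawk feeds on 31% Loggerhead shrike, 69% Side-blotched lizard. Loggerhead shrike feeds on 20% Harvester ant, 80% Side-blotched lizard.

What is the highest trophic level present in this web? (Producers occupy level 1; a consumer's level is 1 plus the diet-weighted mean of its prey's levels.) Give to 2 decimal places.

4.25

Harvester ant: 1 + 1 = 2
Side-blotched lizard: 1 + 2 = 3
Loggerhead shrike: 1 + (0.2×2 + 0.8×3) = 3.8
Red-tailed hawk: 1 + (0.31×3.8 + 0.69×3) = 4.248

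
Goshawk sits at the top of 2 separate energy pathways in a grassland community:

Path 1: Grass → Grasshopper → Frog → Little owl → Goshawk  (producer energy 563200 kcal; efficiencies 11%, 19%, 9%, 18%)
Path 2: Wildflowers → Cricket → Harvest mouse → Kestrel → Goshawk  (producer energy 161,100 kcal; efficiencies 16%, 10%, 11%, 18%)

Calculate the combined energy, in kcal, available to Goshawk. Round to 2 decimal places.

241.72 kcal

Path 1: 563200 × 0.11 × 0.19 × 0.09 × 0.18 = 190.688256 kcal
Path 2: 161100 × 0.16 × 0.1 × 0.11 × 0.18 = 51.03648 kcal
Total at Goshawk: 190.688256 + 51.03648 = 241.724736 kcal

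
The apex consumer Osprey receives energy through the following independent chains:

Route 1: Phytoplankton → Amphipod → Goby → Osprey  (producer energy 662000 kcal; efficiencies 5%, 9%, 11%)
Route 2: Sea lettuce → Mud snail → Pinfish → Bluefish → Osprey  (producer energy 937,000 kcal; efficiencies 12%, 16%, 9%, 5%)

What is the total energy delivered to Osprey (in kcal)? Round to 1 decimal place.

Route 1: 662000 × 0.05 × 0.09 × 0.11 = 327.69 kcal
Route 2: 937000 × 0.12 × 0.16 × 0.09 × 0.05 = 80.9568 kcal
Total at Osprey: 327.69 + 80.9568 = 408.6468 kcal

408.6 kcal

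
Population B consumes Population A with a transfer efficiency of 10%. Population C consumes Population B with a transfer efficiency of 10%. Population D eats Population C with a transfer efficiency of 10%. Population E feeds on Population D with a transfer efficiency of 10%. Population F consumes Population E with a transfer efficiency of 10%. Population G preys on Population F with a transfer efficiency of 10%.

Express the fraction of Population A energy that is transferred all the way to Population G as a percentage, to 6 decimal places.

0.000100%

Product of link efficiencies: 0.1 × 0.1 × 0.1 × 0.1 × 0.1 × 0.1 = 0.000001
As a percentage: 0.000001 × 100 = 0.000100%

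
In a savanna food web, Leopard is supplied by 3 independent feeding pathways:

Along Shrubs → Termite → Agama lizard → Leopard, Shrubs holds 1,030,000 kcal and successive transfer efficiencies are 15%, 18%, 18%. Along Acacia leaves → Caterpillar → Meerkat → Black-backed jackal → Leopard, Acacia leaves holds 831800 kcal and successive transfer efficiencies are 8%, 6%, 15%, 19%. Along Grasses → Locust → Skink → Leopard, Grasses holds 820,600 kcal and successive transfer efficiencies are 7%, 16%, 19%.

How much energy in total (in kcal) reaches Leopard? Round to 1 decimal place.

6865.8 kcal

Via Shrubs: 1030000 × 0.15 × 0.18 × 0.18 = 5005.8 kcal
Via Acacia leaves: 831800 × 0.08 × 0.06 × 0.15 × 0.19 = 113.79024 kcal
Via Grasses: 820600 × 0.07 × 0.16 × 0.19 = 1746.2368 kcal
Total at Leopard: 5005.8 + 113.79024 + 1746.2368 = 6865.82704 kcal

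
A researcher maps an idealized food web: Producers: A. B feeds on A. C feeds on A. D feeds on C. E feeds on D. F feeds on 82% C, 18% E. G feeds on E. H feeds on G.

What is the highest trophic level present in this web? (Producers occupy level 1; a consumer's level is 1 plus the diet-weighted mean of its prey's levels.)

6

B: 1 + 1 = 2
C: 1 + 1 = 2
D: 1 + 2 = 3
E: 1 + 3 = 4
F: 1 + (0.82×2 + 0.18×4) = 3.36
G: 1 + 4 = 5
H: 1 + 5 = 6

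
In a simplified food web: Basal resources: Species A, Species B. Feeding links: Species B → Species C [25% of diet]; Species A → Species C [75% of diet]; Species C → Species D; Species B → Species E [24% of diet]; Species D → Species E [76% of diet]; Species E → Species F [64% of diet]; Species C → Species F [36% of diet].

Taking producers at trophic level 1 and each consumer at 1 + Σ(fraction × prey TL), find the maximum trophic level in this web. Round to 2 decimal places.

3.97

Species C: 1 + (0.25×1 + 0.75×1) = 2
Species D: 1 + 2 = 3
Species E: 1 + (0.24×1 + 0.76×3) = 3.52
Species F: 1 + (0.64×3.52 + 0.36×2) = 3.9728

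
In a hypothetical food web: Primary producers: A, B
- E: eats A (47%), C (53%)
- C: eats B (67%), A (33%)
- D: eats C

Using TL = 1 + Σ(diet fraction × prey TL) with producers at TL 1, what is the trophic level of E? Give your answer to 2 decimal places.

2.53

C: 1 + (0.67×1 + 0.33×1) = 2
D: 1 + 2 = 3
E: 1 + (0.47×1 + 0.53×2) = 2.53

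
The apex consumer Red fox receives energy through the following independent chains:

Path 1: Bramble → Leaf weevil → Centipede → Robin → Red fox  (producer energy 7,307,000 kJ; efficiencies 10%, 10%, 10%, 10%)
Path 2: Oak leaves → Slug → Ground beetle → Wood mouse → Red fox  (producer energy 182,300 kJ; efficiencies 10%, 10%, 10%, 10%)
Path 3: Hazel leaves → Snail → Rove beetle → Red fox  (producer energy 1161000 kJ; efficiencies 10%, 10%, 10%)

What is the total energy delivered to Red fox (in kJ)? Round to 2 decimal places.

Path 1: 7307000 × 0.1 × 0.1 × 0.1 × 0.1 = 730.7 kJ
Path 2: 182300 × 0.1 × 0.1 × 0.1 × 0.1 = 18.23 kJ
Path 3: 1161000 × 0.1 × 0.1 × 0.1 = 1161 kJ
Total at Red fox: 730.7 + 18.23 + 1161 = 1909.93 kJ

1909.93 kJ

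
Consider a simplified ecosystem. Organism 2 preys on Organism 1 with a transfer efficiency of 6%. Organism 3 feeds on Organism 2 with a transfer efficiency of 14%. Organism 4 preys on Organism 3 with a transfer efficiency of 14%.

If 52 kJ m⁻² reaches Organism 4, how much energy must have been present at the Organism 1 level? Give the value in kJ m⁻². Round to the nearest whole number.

Cumulative transfer efficiency: 0.06 × 0.14 × 0.14 = 0.001176
Organism 1 energy = 52 / 0.001176 = 44218 kJ m⁻²

44218 kJ m⁻²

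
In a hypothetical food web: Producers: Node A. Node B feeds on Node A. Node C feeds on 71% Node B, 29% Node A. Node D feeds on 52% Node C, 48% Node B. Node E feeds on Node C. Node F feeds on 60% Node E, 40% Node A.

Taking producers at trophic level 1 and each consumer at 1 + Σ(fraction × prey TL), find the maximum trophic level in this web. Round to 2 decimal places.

Node B: 1 + 1 = 2
Node C: 1 + (0.71×2 + 0.29×1) = 2.71
Node D: 1 + (0.52×2.71 + 0.48×2) = 3.3692
Node E: 1 + 2.71 = 3.71
Node F: 1 + (0.6×3.71 + 0.4×1) = 3.626

3.71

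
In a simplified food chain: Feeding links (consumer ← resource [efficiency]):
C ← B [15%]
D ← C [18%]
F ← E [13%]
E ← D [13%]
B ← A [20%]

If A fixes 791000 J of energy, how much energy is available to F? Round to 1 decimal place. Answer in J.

B: 791000 × 0.2 = 158200 J
C: 158200 × 0.15 = 23730 J
D: 23730 × 0.18 = 4271.4 J
E: 4271.4 × 0.13 = 555.282 J
F: 555.282 × 0.13 = 72.18666 J

72.2 J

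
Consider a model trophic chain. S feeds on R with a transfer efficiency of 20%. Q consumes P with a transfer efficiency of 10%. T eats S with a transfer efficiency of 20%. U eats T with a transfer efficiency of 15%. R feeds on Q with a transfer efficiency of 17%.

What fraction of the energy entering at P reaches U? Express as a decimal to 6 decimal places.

0.000102

Product of link efficiencies: 0.1 × 0.17 × 0.2 × 0.2 × 0.15 = 0.000102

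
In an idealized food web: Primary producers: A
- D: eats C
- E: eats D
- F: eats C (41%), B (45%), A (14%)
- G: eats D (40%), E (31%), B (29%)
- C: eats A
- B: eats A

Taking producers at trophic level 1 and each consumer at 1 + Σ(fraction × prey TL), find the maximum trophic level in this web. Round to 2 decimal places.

B: 1 + 1 = 2
C: 1 + 1 = 2
D: 1 + 2 = 3
E: 1 + 3 = 4
F: 1 + (0.41×2 + 0.45×2 + 0.14×1) = 2.86
G: 1 + (0.4×3 + 0.31×4 + 0.29×2) = 4.02

4.02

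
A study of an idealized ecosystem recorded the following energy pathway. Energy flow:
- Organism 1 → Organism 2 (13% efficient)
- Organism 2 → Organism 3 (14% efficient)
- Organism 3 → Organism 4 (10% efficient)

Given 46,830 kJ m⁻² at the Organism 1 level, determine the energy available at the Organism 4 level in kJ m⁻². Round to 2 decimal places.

85.23 kJ m⁻²

Organism 2: 46830 × 0.13 = 6087.9 kJ m⁻²
Organism 3: 6087.9 × 0.14 = 852.306 kJ m⁻²
Organism 4: 852.306 × 0.1 = 85.2306 kJ m⁻²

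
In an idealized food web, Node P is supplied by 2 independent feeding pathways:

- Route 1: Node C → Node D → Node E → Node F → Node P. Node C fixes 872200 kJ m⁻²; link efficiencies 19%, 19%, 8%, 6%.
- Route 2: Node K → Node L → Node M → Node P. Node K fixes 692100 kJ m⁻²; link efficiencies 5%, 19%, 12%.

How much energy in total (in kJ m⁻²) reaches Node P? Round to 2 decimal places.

940.13 kJ m⁻²

Route 1: 872200 × 0.19 × 0.19 × 0.08 × 0.06 = 151.134816 kJ m⁻²
Route 2: 692100 × 0.05 × 0.19 × 0.12 = 788.994 kJ m⁻²
Total at Node P: 151.134816 + 788.994 = 940.128816 kJ m⁻²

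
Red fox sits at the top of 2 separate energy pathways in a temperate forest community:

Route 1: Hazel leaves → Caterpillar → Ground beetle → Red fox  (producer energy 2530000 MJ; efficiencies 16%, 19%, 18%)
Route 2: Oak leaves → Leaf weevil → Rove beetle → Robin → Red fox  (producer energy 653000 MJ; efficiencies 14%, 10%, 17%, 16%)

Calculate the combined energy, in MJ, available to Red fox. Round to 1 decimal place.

14092.8 MJ

Route 1: 2530000 × 0.16 × 0.19 × 0.18 = 13844.16 MJ
Route 2: 653000 × 0.14 × 0.1 × 0.17 × 0.16 = 248.6624 MJ
Total at Red fox: 13844.16 + 248.6624 = 14092.8224 MJ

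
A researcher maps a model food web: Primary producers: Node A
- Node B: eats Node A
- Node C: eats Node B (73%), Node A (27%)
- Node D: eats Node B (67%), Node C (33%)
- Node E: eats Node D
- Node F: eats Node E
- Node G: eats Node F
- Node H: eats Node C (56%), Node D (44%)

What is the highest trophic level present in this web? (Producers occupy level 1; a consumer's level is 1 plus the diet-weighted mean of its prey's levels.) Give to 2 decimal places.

Node B: 1 + 1 = 2
Node C: 1 + (0.73×2 + 0.27×1) = 2.73
Node D: 1 + (0.67×2 + 0.33×2.73) = 3.2409
Node E: 1 + 3.2409 = 4.2409
Node F: 1 + 4.2409 = 5.2409
Node G: 1 + 5.2409 = 6.2409
Node H: 1 + (0.56×2.73 + 0.44×3.2409) = 3.954796

6.24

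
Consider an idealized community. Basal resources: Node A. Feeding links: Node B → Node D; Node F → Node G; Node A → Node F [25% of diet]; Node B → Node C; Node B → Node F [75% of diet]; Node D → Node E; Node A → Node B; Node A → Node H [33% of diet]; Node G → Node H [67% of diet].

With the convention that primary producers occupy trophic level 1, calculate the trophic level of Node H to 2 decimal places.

3.84

Node B: 1 + 1 = 2
Node C: 1 + 2 = 3
Node D: 1 + 2 = 3
Node E: 1 + 3 = 4
Node F: 1 + (0.25×1 + 0.75×2) = 2.75
Node G: 1 + 2.75 = 3.75
Node H: 1 + (0.67×3.75 + 0.33×1) = 3.8425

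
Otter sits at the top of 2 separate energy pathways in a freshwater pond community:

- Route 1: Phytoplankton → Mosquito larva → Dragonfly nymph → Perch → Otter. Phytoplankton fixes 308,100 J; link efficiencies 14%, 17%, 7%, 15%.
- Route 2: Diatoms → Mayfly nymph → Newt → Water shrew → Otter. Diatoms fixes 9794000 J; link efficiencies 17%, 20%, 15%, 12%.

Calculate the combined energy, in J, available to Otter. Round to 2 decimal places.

Route 1: 308100 × 0.14 × 0.17 × 0.07 × 0.15 = 76.99419 J
Route 2: 9794000 × 0.17 × 0.2 × 0.15 × 0.12 = 5993.928 J
Total at Otter: 76.99419 + 5993.928 = 6070.92219 J

6070.92 J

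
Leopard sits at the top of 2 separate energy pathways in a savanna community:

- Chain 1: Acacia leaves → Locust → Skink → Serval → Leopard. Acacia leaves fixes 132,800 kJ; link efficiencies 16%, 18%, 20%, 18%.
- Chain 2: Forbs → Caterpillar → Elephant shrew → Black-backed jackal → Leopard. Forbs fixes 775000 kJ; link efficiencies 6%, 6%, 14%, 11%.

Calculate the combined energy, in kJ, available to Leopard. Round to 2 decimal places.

180.65 kJ

Chain 1: 132800 × 0.16 × 0.18 × 0.2 × 0.18 = 137.68704 kJ
Chain 2: 775000 × 0.06 × 0.06 × 0.14 × 0.11 = 42.966 kJ
Total at Leopard: 137.68704 + 42.966 = 180.65304 kJ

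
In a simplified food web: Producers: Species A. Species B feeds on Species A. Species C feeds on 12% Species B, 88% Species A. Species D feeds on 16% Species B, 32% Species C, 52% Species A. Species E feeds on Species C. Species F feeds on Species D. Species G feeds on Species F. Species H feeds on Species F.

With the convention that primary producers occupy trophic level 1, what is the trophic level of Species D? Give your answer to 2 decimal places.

Species B: 1 + 1 = 2
Species C: 1 + (0.12×2 + 0.88×1) = 2.12
Species D: 1 + (0.16×2 + 0.32×2.12 + 0.52×1) = 2.5184
Species E: 1 + 2.12 = 3.12
Species F: 1 + 2.5184 = 3.5184
Species G: 1 + 3.5184 = 4.5184
Species H: 1 + 3.5184 = 4.5184

2.52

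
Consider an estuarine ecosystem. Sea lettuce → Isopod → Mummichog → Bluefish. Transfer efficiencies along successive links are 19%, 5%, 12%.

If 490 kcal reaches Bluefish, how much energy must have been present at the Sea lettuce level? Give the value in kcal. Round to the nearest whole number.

429825 kcal

Cumulative transfer efficiency: 0.19 × 0.05 × 0.12 = 0.00114
Sea lettuce energy = 490 / 0.00114 = 429825 kcal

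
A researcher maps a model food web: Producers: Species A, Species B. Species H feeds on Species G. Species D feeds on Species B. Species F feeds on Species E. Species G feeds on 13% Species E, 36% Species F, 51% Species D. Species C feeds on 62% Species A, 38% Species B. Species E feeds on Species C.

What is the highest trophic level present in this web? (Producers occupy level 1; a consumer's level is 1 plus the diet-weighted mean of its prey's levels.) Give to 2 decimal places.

Species C: 1 + (0.62×1 + 0.38×1) = 2
Species D: 1 + 1 = 2
Species E: 1 + 2 = 3
Species F: 1 + 3 = 4
Species G: 1 + (0.13×3 + 0.36×4 + 0.51×2) = 3.85
Species H: 1 + 3.85 = 4.85

4.85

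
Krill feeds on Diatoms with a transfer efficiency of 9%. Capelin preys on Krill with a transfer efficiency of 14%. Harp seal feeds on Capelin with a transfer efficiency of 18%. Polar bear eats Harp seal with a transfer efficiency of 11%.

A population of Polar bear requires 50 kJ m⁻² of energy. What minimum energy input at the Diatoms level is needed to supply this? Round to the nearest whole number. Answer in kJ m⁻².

200417 kJ m⁻²

Cumulative transfer efficiency: 0.09 × 0.14 × 0.18 × 0.11 = 0.00024948
Diatoms energy = 50 / 0.00024948 = 200417 kJ m⁻²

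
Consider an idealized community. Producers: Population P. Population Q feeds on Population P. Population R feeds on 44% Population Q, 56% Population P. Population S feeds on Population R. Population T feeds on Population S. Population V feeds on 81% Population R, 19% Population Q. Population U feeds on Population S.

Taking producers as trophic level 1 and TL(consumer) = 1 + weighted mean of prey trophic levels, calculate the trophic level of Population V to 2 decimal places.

3.36

Population Q: 1 + 1 = 2
Population R: 1 + (0.44×2 + 0.56×1) = 2.44
Population S: 1 + 2.44 = 3.44
Population T: 1 + 3.44 = 4.44
Population U: 1 + 3.44 = 4.44
Population V: 1 + (0.81×2.44 + 0.19×2) = 3.3564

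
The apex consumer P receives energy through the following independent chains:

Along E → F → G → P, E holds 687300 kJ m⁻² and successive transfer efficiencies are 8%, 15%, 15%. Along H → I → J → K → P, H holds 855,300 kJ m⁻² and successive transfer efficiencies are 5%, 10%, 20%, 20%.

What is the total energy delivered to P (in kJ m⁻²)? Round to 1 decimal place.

Via E: 687300 × 0.08 × 0.15 × 0.15 = 1237.14 kJ m⁻²
Via H: 855300 × 0.05 × 0.1 × 0.2 × 0.2 = 171.06 kJ m⁻²
Total at P: 1237.14 + 171.06 = 1408.2 kJ m⁻²

1408.2 kJ m⁻²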